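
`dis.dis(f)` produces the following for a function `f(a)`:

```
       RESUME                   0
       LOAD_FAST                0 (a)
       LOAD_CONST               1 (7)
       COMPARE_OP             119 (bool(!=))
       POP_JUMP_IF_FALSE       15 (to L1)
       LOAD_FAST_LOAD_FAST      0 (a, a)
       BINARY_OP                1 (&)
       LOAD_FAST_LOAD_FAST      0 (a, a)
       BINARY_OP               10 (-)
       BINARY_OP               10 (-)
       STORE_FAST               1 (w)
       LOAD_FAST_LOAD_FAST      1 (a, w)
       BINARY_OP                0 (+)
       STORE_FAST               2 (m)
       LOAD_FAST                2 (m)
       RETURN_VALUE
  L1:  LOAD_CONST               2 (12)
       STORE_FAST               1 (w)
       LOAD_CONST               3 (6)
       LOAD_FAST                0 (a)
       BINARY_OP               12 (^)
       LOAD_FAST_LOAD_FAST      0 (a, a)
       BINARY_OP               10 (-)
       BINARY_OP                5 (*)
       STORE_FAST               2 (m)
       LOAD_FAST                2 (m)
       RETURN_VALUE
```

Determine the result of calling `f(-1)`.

-2

LOAD_FAST a → push -1. Stack: [-1]
LOAD_CONST → push 7. Stack: [-1, 7]
COMPARE_OP bool(!=) → -1 vs 7 = True. Stack: [True]
POP_JUMP_IF_FALSE → pop True; no jump. Stack: []
LOAD_FAST_LOAD_FAST a,a → push -1,-1. Stack: [-1, -1]
BINARY_OP & → -1 & -1 = -1. Stack: [-1]
LOAD_FAST_LOAD_FAST a,a → push -1,-1. Stack: [-1, -1, -1]
BINARY_OP - → -1 - -1 = 0. Stack: [-1, 0]
BINARY_OP - → -1 - 0 = -1. Stack: [-1]
STORE_FAST w → w=-1. Stack: []
LOAD_FAST_LOAD_FAST a,w → push -1,-1. Stack: [-1, -1]
BINARY_OP + → -1 + -1 = -2. Stack: [-2]
STORE_FAST m → m=-2. Stack: []
LOAD_FAST m → push -2. Stack: [-2]
RETURN_VALUE → return -2.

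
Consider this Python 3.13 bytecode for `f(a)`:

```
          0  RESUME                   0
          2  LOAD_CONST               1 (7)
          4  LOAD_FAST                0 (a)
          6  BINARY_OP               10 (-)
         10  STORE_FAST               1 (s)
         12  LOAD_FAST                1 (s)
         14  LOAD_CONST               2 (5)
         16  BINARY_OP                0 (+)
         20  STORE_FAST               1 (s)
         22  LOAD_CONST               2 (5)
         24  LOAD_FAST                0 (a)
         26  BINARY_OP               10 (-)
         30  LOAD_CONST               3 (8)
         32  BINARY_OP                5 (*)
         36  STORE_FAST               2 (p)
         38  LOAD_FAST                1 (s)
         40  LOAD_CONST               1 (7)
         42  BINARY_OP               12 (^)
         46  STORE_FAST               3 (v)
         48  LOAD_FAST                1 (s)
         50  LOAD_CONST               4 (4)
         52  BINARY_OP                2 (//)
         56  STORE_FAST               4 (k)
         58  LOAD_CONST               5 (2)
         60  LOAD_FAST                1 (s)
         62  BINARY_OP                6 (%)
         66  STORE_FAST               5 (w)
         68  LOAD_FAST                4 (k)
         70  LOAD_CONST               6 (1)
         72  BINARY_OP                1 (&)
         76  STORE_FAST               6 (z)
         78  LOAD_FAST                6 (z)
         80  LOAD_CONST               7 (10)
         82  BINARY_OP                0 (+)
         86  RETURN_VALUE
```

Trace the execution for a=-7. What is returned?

LOAD_CONST → push 7. Stack: [7]
LOAD_FAST a → push -7. Stack: [7, -7]
BINARY_OP - → 7 - -7 = 14. Stack: [14]
STORE_FAST s → s=14. Stack: []
LOAD_FAST s → push 14. Stack: [14]
LOAD_CONST → push 5. Stack: [14, 5]
BINARY_OP + → 14 + 5 = 19. Stack: [19]
STORE_FAST s → s=19. Stack: []
LOAD_CONST → push 5. Stack: [5]
LOAD_FAST a → push -7. Stack: [5, -7]
BINARY_OP - → 5 - -7 = 12. Stack: [12]
LOAD_CONST → push 8. Stack: [12, 8]
BINARY_OP * → 12 * 8 = 96. Stack: [96]
STORE_FAST p → p=96. Stack: []
LOAD_FAST s → push 19. Stack: [19]
LOAD_CONST → push 7. Stack: [19, 7]
BINARY_OP ^ → 19 ^ 7 = 20. Stack: [20]
STORE_FAST v → v=20. Stack: []
LOAD_FAST s → push 19. Stack: [19]
LOAD_CONST → push 4. Stack: [19, 4]
BINARY_OP // → 19 // 4 = 4. Stack: [4]
STORE_FAST k → k=4. Stack: []
LOAD_CONST → push 2. Stack: [2]
LOAD_FAST s → push 19. Stack: [2, 19]
BINARY_OP % → 2 % 19 = 2. Stack: [2]
STORE_FAST w → w=2. Stack: []
LOAD_FAST k → push 4. Stack: [4]
LOAD_CONST → push 1. Stack: [4, 1]
BINARY_OP & → 4 & 1 = 0. Stack: [0]
STORE_FAST z → z=0. Stack: []
LOAD_FAST z → push 0. Stack: [0]
LOAD_CONST → push 10. Stack: [0, 10]
BINARY_OP + → 0 + 10 = 10. Stack: [10]
RETURN_VALUE → return 10.

10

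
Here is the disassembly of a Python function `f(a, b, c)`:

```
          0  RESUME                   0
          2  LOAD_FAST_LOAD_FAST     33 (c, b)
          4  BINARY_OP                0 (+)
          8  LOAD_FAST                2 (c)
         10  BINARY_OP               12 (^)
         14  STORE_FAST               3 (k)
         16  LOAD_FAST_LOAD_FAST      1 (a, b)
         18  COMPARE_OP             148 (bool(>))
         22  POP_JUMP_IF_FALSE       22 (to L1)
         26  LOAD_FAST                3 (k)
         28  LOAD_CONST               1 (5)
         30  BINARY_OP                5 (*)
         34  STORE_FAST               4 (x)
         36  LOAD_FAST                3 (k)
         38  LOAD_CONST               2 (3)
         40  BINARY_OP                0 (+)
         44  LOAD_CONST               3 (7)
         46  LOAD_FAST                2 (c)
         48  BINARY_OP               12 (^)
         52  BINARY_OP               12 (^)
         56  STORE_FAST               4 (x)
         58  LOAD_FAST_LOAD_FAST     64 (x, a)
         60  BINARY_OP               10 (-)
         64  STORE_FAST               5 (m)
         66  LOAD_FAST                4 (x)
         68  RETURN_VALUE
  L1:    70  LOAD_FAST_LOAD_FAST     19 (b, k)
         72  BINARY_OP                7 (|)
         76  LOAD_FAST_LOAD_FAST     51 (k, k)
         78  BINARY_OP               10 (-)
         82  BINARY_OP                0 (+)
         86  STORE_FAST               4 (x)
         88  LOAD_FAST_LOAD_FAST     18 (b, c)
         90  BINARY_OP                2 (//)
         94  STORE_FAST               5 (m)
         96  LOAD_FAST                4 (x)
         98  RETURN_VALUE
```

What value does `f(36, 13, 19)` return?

LOAD_FAST_LOAD_FAST c,b → push 19,13. Stack: [19, 13]
BINARY_OP + → 19 + 13 = 32. Stack: [32]
LOAD_FAST c → push 19. Stack: [32, 19]
BINARY_OP ^ → 32 ^ 19 = 51. Stack: [51]
STORE_FAST k → k=51. Stack: []
LOAD_FAST_LOAD_FAST a,b → push 36,13. Stack: [36, 13]
COMPARE_OP bool(>) → 36 vs 13 = True. Stack: [True]
POP_JUMP_IF_FALSE → pop True; no jump. Stack: []
LOAD_FAST k → push 51. Stack: [51]
LOAD_CONST → push 5. Stack: [51, 5]
BINARY_OP * → 51 * 5 = 255. Stack: [255]
STORE_FAST x → x=255. Stack: []
LOAD_FAST k → push 51. Stack: [51]
LOAD_CONST → push 3. Stack: [51, 3]
BINARY_OP + → 51 + 3 = 54. Stack: [54]
LOAD_CONST → push 7. Stack: [54, 7]
LOAD_FAST c → push 19. Stack: [54, 7, 19]
BINARY_OP ^ → 7 ^ 19 = 20. Stack: [54, 20]
BINARY_OP ^ → 54 ^ 20 = 34. Stack: [34]
STORE_FAST x → x=34. Stack: []
LOAD_FAST_LOAD_FAST x,a → push 34,36. Stack: [34, 36]
BINARY_OP - → 34 - 36 = -2. Stack: [-2]
STORE_FAST m → m=-2. Stack: []
LOAD_FAST x → push 34. Stack: [34]
RETURN_VALUE → return 34.

34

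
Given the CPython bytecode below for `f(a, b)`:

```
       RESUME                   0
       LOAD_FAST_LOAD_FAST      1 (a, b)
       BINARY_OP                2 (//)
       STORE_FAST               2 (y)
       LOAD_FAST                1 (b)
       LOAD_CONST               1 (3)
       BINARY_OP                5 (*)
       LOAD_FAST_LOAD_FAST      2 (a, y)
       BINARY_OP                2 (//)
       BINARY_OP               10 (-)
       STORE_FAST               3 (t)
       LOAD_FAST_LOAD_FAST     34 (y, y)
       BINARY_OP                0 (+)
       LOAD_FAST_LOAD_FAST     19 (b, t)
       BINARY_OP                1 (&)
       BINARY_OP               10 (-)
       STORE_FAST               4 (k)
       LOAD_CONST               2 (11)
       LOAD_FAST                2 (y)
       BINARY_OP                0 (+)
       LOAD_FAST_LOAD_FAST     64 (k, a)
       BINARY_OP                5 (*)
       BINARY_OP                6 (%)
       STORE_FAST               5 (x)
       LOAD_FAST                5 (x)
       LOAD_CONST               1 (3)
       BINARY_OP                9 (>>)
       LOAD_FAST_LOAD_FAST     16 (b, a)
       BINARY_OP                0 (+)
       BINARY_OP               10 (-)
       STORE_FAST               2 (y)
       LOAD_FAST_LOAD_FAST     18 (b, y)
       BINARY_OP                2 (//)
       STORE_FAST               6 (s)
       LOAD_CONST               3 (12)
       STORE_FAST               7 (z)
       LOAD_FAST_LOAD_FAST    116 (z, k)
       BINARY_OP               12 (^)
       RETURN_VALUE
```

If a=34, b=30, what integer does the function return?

-26

LOAD_FAST_LOAD_FAST a,b → push 34,30. Stack: [34, 30]
BINARY_OP // → 34 // 30 = 1. Stack: [1]
STORE_FAST y → y=1. Stack: []
LOAD_FAST b → push 30. Stack: [30]
LOAD_CONST → push 3. Stack: [30, 3]
BINARY_OP * → 30 * 3 = 90. Stack: [90]
LOAD_FAST_LOAD_FAST a,y → push 34,1. Stack: [90, 34, 1]
BINARY_OP // → 34 // 1 = 34. Stack: [90, 34]
BINARY_OP - → 90 - 34 = 56. Stack: [56]
STORE_FAST t → t=56. Stack: []
LOAD_FAST_LOAD_FAST y,y → push 1,1. Stack: [1, 1]
BINARY_OP + → 1 + 1 = 2. Stack: [2]
LOAD_FAST_LOAD_FAST b,t → push 30,56. Stack: [2, 30, 56]
BINARY_OP & → 30 & 56 = 24. Stack: [2, 24]
BINARY_OP - → 2 - 24 = -22. Stack: [-22]
STORE_FAST k → k=-22. Stack: []
LOAD_CONST → push 11. Stack: [11]
LOAD_FAST y → push 1. Stack: [11, 1]
BINARY_OP + → 11 + 1 = 12. Stack: [12]
LOAD_FAST_LOAD_FAST k,a → push -22,34. Stack: [12, -22, 34]
BINARY_OP * → -22 * 34 = -748. Stack: [12, -748]
BINARY_OP % → 12 % -748 = -736. Stack: [-736]
STORE_FAST x → x=-736. Stack: []
LOAD_FAST x → push -736. Stack: [-736]
LOAD_CONST → push 3. Stack: [-736, 3]
BINARY_OP >> → -736 >> 3 = -92. Stack: [-92]
LOAD_FAST_LOAD_FAST b,a → push 30,34. Stack: [-92, 30, 34]
BINARY_OP + → 30 + 34 = 64. Stack: [-92, 64]
BINARY_OP - → -92 - 64 = -156. Stack: [-156]
STORE_FAST y → y=-156. Stack: []
LOAD_FAST_LOAD_FAST b,y → push 30,-156. Stack: [30, -156]
BINARY_OP // → 30 // -156 = -1. Stack: [-1]
STORE_FAST s → s=-1. Stack: []
LOAD_CONST → push 12. Stack: [12]
STORE_FAST z → z=12. Stack: []
LOAD_FAST_LOAD_FAST z,k → push 12,-22. Stack: [12, -22]
BINARY_OP ^ → 12 ^ -22 = -26. Stack: [-26]
RETURN_VALUE → return -26.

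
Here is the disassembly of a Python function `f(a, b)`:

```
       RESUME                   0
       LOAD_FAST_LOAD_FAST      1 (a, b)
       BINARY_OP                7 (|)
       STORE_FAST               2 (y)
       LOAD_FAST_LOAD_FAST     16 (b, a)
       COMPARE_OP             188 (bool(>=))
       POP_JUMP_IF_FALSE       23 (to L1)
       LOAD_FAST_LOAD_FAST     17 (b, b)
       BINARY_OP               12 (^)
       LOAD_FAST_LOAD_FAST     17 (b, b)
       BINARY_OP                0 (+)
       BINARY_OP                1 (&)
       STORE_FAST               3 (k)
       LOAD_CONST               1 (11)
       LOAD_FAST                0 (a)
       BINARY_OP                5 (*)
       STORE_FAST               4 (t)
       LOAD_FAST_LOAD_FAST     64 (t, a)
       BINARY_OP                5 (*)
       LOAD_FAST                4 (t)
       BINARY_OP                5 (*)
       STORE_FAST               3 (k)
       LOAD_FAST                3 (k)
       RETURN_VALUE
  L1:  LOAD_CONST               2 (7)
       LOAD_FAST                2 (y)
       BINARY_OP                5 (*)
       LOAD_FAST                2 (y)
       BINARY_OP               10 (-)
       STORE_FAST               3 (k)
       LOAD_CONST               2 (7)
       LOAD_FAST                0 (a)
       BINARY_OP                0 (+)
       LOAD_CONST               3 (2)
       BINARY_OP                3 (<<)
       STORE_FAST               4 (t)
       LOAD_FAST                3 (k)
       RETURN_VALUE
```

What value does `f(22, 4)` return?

132

LOAD_FAST_LOAD_FAST a,b → push 22,4. Stack: [22, 4]
BINARY_OP | → 22 | 4 = 22. Stack: [22]
STORE_FAST y → y=22. Stack: []
LOAD_FAST_LOAD_FAST b,a → push 4,22. Stack: [4, 22]
COMPARE_OP bool(>=) → 4 vs 22 = False. Stack: [False]
POP_JUMP_IF_FALSE → pop False; jump. Stack: []
LOAD_CONST → push 7. Stack: [7]
LOAD_FAST y → push 22. Stack: [7, 22]
BINARY_OP * → 7 * 22 = 154. Stack: [154]
LOAD_FAST y → push 22. Stack: [154, 22]
BINARY_OP - → 154 - 22 = 132. Stack: [132]
STORE_FAST k → k=132. Stack: []
LOAD_CONST → push 7. Stack: [7]
LOAD_FAST a → push 22. Stack: [7, 22]
BINARY_OP + → 7 + 22 = 29. Stack: [29]
LOAD_CONST → push 2. Stack: [29, 2]
BINARY_OP << → 29 << 2 = 116. Stack: [116]
STORE_FAST t → t=116. Stack: []
LOAD_FAST k → push 132. Stack: [132]
RETURN_VALUE → return 132.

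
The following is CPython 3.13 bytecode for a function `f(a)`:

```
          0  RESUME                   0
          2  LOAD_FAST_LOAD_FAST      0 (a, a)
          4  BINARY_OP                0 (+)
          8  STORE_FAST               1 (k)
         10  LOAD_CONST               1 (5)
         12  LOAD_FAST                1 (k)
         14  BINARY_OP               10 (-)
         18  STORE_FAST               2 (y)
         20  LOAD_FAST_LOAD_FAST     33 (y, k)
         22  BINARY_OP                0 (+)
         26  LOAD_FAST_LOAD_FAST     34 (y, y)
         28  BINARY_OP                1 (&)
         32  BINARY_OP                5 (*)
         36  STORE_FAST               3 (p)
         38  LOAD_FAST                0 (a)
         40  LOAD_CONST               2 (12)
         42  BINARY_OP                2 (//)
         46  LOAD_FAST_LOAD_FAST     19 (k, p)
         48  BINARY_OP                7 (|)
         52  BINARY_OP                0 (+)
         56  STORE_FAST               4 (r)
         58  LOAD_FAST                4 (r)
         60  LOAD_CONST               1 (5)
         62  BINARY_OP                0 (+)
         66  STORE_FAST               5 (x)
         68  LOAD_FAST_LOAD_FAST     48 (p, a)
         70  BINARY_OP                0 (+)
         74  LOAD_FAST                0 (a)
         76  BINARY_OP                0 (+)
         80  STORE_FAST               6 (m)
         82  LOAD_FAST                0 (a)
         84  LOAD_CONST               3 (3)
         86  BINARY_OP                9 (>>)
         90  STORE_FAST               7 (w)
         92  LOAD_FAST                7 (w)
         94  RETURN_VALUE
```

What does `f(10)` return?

1

LOAD_FAST_LOAD_FAST a,a → push 10,10. Stack: [10, 10]
BINARY_OP + → 10 + 10 = 20. Stack: [20]
STORE_FAST k → k=20. Stack: []
LOAD_CONST → push 5. Stack: [5]
LOAD_FAST k → push 20. Stack: [5, 20]
BINARY_OP - → 5 - 20 = -15. Stack: [-15]
STORE_FAST y → y=-15. Stack: []
LOAD_FAST_LOAD_FAST y,k → push -15,20. Stack: [-15, 20]
BINARY_OP + → -15 + 20 = 5. Stack: [5]
LOAD_FAST_LOAD_FAST y,y → push -15,-15. Stack: [5, -15, -15]
BINARY_OP & → -15 & -15 = -15. Stack: [5, -15]
BINARY_OP * → 5 * -15 = -75. Stack: [-75]
STORE_FAST p → p=-75. Stack: []
LOAD_FAST a → push 10. Stack: [10]
LOAD_CONST → push 12. Stack: [10, 12]
BINARY_OP // → 10 // 12 = 0. Stack: [0]
LOAD_FAST_LOAD_FAST k,p → push 20,-75. Stack: [0, 20, -75]
BINARY_OP | → 20 | -75 = -75. Stack: [0, -75]
BINARY_OP + → 0 + -75 = -75. Stack: [-75]
STORE_FAST r → r=-75. Stack: []
LOAD_FAST r → push -75. Stack: [-75]
LOAD_CONST → push 5. Stack: [-75, 5]
BINARY_OP + → -75 + 5 = -70. Stack: [-70]
STORE_FAST x → x=-70. Stack: []
LOAD_FAST_LOAD_FAST p,a → push -75,10. Stack: [-75, 10]
BINARY_OP + → -75 + 10 = -65. Stack: [-65]
LOAD_FAST a → push 10. Stack: [-65, 10]
BINARY_OP + → -65 + 10 = -55. Stack: [-55]
STORE_FAST m → m=-55. Stack: []
LOAD_FAST a → push 10. Stack: [10]
LOAD_CONST → push 3. Stack: [10, 3]
BINARY_OP >> → 10 >> 3 = 1. Stack: [1]
STORE_FAST w → w=1. Stack: []
LOAD_FAST w → push 1. Stack: [1]
RETURN_VALUE → return 1.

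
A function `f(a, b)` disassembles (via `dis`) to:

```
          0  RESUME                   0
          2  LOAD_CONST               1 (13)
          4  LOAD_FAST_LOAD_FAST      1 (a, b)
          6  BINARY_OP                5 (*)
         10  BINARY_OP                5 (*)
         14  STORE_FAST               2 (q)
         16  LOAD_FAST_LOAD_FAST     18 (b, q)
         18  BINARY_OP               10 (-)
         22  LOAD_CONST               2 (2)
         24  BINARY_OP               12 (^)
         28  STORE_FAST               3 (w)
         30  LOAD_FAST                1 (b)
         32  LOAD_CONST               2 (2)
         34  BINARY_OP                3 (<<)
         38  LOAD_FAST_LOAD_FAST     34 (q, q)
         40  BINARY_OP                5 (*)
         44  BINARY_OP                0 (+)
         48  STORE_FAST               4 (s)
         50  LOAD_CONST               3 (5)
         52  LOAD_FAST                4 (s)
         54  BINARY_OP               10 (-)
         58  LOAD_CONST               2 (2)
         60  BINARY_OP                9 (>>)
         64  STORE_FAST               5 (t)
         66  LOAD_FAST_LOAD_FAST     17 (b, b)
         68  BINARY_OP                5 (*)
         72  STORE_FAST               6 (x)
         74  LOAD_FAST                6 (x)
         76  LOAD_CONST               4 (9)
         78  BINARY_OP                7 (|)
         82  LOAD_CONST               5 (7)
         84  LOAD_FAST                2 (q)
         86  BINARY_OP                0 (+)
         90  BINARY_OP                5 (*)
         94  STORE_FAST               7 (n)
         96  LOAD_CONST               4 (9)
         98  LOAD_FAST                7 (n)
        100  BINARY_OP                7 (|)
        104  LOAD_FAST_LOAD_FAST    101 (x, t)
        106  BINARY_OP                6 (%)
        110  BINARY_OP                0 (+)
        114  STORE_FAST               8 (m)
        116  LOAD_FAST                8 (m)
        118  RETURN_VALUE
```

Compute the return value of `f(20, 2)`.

LOAD_CONST → push 13. Stack: [13]
LOAD_FAST_LOAD_FAST a,b → push 20,2. Stack: [13, 20, 2]
BINARY_OP * → 20 * 2 = 40. Stack: [13, 40]
BINARY_OP * → 13 * 40 = 520. Stack: [520]
STORE_FAST q → q=520. Stack: []
LOAD_FAST_LOAD_FAST b,q → push 2,520. Stack: [2, 520]
BINARY_OP - → 2 - 520 = -518. Stack: [-518]
LOAD_CONST → push 2. Stack: [-518, 2]
BINARY_OP ^ → -518 ^ 2 = -520. Stack: [-520]
STORE_FAST w → w=-520. Stack: []
LOAD_FAST b → push 2. Stack: [2]
LOAD_CONST → push 2. Stack: [2, 2]
BINARY_OP << → 2 << 2 = 8. Stack: [8]
LOAD_FAST_LOAD_FAST q,q → push 520,520. Stack: [8, 520, 520]
BINARY_OP * → 520 * 520 = 270400. Stack: [8, 270400]
BINARY_OP + → 8 + 270400 = 270408. Stack: [270408]
STORE_FAST s → s=270408. Stack: []
LOAD_CONST → push 5. Stack: [5]
LOAD_FAST s → push 270408. Stack: [5, 270408]
BINARY_OP - → 5 - 270408 = -270403. Stack: [-270403]
LOAD_CONST → push 2. Stack: [-270403, 2]
BINARY_OP >> → -270403 >> 2 = -67601. Stack: [-67601]
STORE_FAST t → t=-67601. Stack: []
LOAD_FAST_LOAD_FAST b,b → push 2,2. Stack: [2, 2]
BINARY_OP * → 2 * 2 = 4. Stack: [4]
STORE_FAST x → x=4. Stack: []
LOAD_FAST x → push 4. Stack: [4]
LOAD_CONST → push 9. Stack: [4, 9]
BINARY_OP | → 4 | 9 = 13. Stack: [13]
LOAD_CONST → push 7. Stack: [13, 7]
LOAD_FAST q → push 520. Stack: [13, 7, 520]
BINARY_OP + → 7 + 520 = 527. Stack: [13, 527]
BINARY_OP * → 13 * 527 = 6851. Stack: [6851]
STORE_FAST n → n=6851. Stack: []
LOAD_CONST → push 9. Stack: [9]
LOAD_FAST n → push 6851. Stack: [9, 6851]
BINARY_OP | → 9 | 6851 = 6859. Stack: [6859]
LOAD_FAST_LOAD_FAST x,t → push 4,-67601. Stack: [6859, 4, -67601]
BINARY_OP % → 4 % -67601 = -67597. Stack: [6859, -67597]
BINARY_OP + → 6859 + -67597 = -60738. Stack: [-60738]
STORE_FAST m → m=-60738. Stack: []
LOAD_FAST m → push -60738. Stack: [-60738]
RETURN_VALUE → return -60738.

-60738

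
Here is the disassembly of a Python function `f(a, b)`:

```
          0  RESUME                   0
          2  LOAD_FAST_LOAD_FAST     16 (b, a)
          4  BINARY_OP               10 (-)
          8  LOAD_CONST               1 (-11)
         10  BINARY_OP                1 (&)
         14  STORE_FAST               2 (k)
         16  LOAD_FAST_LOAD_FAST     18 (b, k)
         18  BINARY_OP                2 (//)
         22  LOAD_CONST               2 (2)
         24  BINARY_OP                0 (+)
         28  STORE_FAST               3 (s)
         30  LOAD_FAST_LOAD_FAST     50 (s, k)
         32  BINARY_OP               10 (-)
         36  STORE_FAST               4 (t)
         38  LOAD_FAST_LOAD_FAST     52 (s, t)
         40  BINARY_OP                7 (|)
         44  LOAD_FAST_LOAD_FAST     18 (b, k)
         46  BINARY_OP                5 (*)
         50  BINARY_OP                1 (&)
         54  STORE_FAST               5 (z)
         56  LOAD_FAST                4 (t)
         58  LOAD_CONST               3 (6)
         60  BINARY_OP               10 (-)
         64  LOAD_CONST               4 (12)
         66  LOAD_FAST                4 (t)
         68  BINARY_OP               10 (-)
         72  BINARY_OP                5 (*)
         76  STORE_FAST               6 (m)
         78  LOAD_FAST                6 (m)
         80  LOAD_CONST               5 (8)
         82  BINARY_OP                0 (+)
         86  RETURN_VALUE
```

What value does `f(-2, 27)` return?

LOAD_FAST_LOAD_FAST b,a → push 27,-2. Stack: [27, -2]
BINARY_OP - → 27 - -2 = 29. Stack: [29]
LOAD_CONST → push -11. Stack: [29, -11]
BINARY_OP & → 29 & -11 = 21. Stack: [21]
STORE_FAST k → k=21. Stack: []
LOAD_FAST_LOAD_FAST b,k → push 27,21. Stack: [27, 21]
BINARY_OP // → 27 // 21 = 1. Stack: [1]
LOAD_CONST → push 2. Stack: [1, 2]
BINARY_OP + → 1 + 2 = 3. Stack: [3]
STORE_FAST s → s=3. Stack: []
LOAD_FAST_LOAD_FAST s,k → push 3,21. Stack: [3, 21]
BINARY_OP - → 3 - 21 = -18. Stack: [-18]
STORE_FAST t → t=-18. Stack: []
LOAD_FAST_LOAD_FAST s,t → push 3,-18. Stack: [3, -18]
BINARY_OP | → 3 | -18 = -17. Stack: [-17]
LOAD_FAST_LOAD_FAST b,k → push 27,21. Stack: [-17, 27, 21]
BINARY_OP * → 27 * 21 = 567. Stack: [-17, 567]
BINARY_OP & → -17 & 567 = 551. Stack: [551]
STORE_FAST z → z=551. Stack: []
LOAD_FAST t → push -18. Stack: [-18]
LOAD_CONST → push 6. Stack: [-18, 6]
BINARY_OP - → -18 - 6 = -24. Stack: [-24]
LOAD_CONST → push 12. Stack: [-24, 12]
LOAD_FAST t → push -18. Stack: [-24, 12, -18]
BINARY_OP - → 12 - -18 = 30. Stack: [-24, 30]
BINARY_OP * → -24 * 30 = -720. Stack: [-720]
STORE_FAST m → m=-720. Stack: []
LOAD_FAST m → push -720. Stack: [-720]
LOAD_CONST → push 8. Stack: [-720, 8]
BINARY_OP + → -720 + 8 = -712. Stack: [-712]
RETURN_VALUE → return -712.

-712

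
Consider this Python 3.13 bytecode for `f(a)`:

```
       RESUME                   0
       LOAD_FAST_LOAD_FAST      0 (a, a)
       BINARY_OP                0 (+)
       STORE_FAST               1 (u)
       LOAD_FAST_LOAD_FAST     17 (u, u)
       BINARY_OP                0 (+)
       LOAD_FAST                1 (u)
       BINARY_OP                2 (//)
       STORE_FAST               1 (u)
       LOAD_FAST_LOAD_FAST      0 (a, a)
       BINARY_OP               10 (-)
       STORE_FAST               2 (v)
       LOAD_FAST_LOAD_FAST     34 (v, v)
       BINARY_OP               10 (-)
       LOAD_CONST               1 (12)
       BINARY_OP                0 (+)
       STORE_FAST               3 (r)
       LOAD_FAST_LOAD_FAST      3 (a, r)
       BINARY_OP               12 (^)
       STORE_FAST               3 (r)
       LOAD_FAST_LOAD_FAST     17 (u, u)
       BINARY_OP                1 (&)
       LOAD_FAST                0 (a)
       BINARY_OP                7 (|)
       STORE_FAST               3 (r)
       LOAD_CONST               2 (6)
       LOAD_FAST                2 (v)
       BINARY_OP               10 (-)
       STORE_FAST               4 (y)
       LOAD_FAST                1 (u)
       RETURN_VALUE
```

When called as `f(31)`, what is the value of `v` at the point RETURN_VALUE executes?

0

LOAD_FAST_LOAD_FAST a,a → push 31,31. Stack: [31, 31]
BINARY_OP + → 31 + 31 = 62. Stack: [62]
STORE_FAST u → u=62. Stack: []
LOAD_FAST_LOAD_FAST u,u → push 62,62. Stack: [62, 62]
BINARY_OP + → 62 + 62 = 124. Stack: [124]
LOAD_FAST u → push 62. Stack: [124, 62]
BINARY_OP // → 124 // 62 = 2. Stack: [2]
STORE_FAST u → u=2. Stack: []
LOAD_FAST_LOAD_FAST a,a → push 31,31. Stack: [31, 31]
BINARY_OP - → 31 - 31 = 0. Stack: [0]
STORE_FAST v → v=0. Stack: []
LOAD_FAST_LOAD_FAST v,v → push 0,0. Stack: [0, 0]
BINARY_OP - → 0 - 0 = 0. Stack: [0]
LOAD_CONST → push 12. Stack: [0, 12]
BINARY_OP + → 0 + 12 = 12. Stack: [12]
STORE_FAST r → r=12. Stack: []
LOAD_FAST_LOAD_FAST a,r → push 31,12. Stack: [31, 12]
BINARY_OP ^ → 31 ^ 12 = 19. Stack: [19]
STORE_FAST r → r=19. Stack: []
LOAD_FAST_LOAD_FAST u,u → push 2,2. Stack: [2, 2]
BINARY_OP & → 2 & 2 = 2. Stack: [2]
LOAD_FAST a → push 31. Stack: [2, 31]
BINARY_OP | → 2 | 31 = 31. Stack: [31]
STORE_FAST r → r=31. Stack: []
LOAD_CONST → push 6. Stack: [6]
LOAD_FAST v → push 0. Stack: [6, 0]
BINARY_OP - → 6 - 0 = 6. Stack: [6]
STORE_FAST y → y=6. Stack: []
LOAD_FAST u → push 2. Stack: [2]
RETURN_VALUE → return 2.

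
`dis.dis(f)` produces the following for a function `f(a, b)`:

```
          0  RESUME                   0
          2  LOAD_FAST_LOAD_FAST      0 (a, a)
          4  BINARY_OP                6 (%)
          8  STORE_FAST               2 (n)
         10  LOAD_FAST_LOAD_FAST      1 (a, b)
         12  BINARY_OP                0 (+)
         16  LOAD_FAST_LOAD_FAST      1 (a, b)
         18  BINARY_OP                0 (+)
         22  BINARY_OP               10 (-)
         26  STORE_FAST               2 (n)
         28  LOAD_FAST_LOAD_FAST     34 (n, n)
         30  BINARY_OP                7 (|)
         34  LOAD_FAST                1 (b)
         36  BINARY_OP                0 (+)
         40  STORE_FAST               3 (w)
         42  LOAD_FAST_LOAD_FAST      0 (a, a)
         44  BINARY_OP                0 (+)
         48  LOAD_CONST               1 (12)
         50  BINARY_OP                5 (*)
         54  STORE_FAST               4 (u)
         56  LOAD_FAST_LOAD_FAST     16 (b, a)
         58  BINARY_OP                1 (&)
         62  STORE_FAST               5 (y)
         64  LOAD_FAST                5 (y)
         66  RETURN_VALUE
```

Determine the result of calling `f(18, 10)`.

2

LOAD_FAST_LOAD_FAST a,a → push 18,18. Stack: [18, 18]
BINARY_OP % → 18 % 18 = 0. Stack: [0]
STORE_FAST n → n=0. Stack: []
LOAD_FAST_LOAD_FAST a,b → push 18,10. Stack: [18, 10]
BINARY_OP + → 18 + 10 = 28. Stack: [28]
LOAD_FAST_LOAD_FAST a,b → push 18,10. Stack: [28, 18, 10]
BINARY_OP + → 18 + 10 = 28. Stack: [28, 28]
BINARY_OP - → 28 - 28 = 0. Stack: [0]
STORE_FAST n → n=0. Stack: []
LOAD_FAST_LOAD_FAST n,n → push 0,0. Stack: [0, 0]
BINARY_OP | → 0 | 0 = 0. Stack: [0]
LOAD_FAST b → push 10. Stack: [0, 10]
BINARY_OP + → 0 + 10 = 10. Stack: [10]
STORE_FAST w → w=10. Stack: []
LOAD_FAST_LOAD_FAST a,a → push 18,18. Stack: [18, 18]
BINARY_OP + → 18 + 18 = 36. Stack: [36]
LOAD_CONST → push 12. Stack: [36, 12]
BINARY_OP * → 36 * 12 = 432. Stack: [432]
STORE_FAST u → u=432. Stack: []
LOAD_FAST_LOAD_FAST b,a → push 10,18. Stack: [10, 18]
BINARY_OP & → 10 & 18 = 2. Stack: [2]
STORE_FAST y → y=2. Stack: []
LOAD_FAST y → push 2. Stack: [2]
RETURN_VALUE → return 2.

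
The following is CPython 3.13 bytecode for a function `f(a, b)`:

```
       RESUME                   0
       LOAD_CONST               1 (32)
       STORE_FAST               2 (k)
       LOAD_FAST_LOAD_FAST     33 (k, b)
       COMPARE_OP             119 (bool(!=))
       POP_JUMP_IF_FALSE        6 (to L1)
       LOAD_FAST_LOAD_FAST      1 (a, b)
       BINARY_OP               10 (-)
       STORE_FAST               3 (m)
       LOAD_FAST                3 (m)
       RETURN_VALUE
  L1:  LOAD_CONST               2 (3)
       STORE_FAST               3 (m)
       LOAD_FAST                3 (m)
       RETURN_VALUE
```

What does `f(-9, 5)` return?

-14

LOAD_CONST → push 32. Stack: [32]
STORE_FAST k → k=32. Stack: []
LOAD_FAST_LOAD_FAST k,b → push 32,5. Stack: [32, 5]
COMPARE_OP bool(!=) → 32 vs 5 = True. Stack: [True]
POP_JUMP_IF_FALSE → pop True; no jump. Stack: []
LOAD_FAST_LOAD_FAST a,b → push -9,5. Stack: [-9, 5]
BINARY_OP - → -9 - 5 = -14. Stack: [-14]
STORE_FAST m → m=-14. Stack: []
LOAD_FAST m → push -14. Stack: [-14]
RETURN_VALUE → return -14.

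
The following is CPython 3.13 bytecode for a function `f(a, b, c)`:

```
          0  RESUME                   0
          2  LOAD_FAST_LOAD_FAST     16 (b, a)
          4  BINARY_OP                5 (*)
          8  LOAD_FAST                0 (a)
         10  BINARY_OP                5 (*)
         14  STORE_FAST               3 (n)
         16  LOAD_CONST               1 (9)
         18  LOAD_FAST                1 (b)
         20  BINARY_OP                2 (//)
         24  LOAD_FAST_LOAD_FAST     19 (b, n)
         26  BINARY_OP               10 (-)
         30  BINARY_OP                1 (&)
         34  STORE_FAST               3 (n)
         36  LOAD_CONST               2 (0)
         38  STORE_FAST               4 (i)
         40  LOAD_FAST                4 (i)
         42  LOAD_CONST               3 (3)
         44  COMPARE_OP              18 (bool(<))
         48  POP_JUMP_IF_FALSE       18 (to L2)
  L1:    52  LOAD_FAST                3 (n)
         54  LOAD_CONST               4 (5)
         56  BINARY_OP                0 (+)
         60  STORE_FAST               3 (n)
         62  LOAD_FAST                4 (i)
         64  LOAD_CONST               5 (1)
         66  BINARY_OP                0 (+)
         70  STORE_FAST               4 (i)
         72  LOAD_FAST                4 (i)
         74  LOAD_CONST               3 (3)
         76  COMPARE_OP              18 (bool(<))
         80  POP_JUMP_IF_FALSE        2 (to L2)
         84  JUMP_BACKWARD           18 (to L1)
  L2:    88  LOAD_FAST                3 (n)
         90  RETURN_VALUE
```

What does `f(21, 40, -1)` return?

15

LOAD_FAST_LOAD_FAST b,a → push 40,21. Stack: [40, 21]
BINARY_OP * → 40 * 21 = 840. Stack: [840]
LOAD_FAST a → push 21. Stack: [840, 21]
BINARY_OP * → 840 * 21 = 17640. Stack: [17640]
STORE_FAST n → n=17640. Stack: []
LOAD_CONST → push 9. Stack: [9]
LOAD_FAST b → push 40. Stack: [9, 40]
BINARY_OP // → 9 // 40 = 0. Stack: [0]
LOAD_FAST_LOAD_FAST b,n → push 40,17640. Stack: [0, 40, 17640]
BINARY_OP - → 40 - 17640 = -17600. Stack: [0, -17600]
BINARY_OP & → 0 & -17600 = 0. Stack: [0]
STORE_FAST n → n=0. Stack: []
LOAD_CONST → push 0. Stack: [0]
STORE_FAST i → i=0. Stack: []
LOAD_FAST i → push 0. Stack: [0]
LOAD_CONST → push 3. Stack: [0, 3]
COMPARE_OP bool(<) → 0 vs 3 = True. Stack: [True]
POP_JUMP_IF_FALSE → pop True; no jump. Stack: []
LOAD_FAST n → push 0. Stack: [0]
LOAD_CONST → push 5. Stack: [0, 5]
BINARY_OP + → 0 + 5 = 5. Stack: [5]
STORE_FAST n → n=5. Stack: []
LOAD_FAST i → push 0. Stack: [0]
LOAD_CONST → push 1. Stack: [0, 1]
BINARY_OP + → 0 + 1 = 1. Stack: [1]
STORE_FAST i → i=1. Stack: []
LOAD_FAST i → push 1. Stack: [1]
LOAD_CONST → push 3. Stack: [1, 3]
COMPARE_OP bool(<) → 1 vs 3 = True. Stack: [True]
POP_JUMP_IF_FALSE → pop True; no jump. Stack: []
LOAD_FAST n → push 5. Stack: [5]
LOAD_CONST → push 5. Stack: [5, 5]
BINARY_OP + → 5 + 5 = 10. Stack: [10]
STORE_FAST n → n=10. Stack: []
LOAD_FAST i → push 1. Stack: [1]
LOAD_CONST → push 1. Stack: [1, 1]
BINARY_OP + → 1 + 1 = 2. Stack: [2]
STORE_FAST i → i=2. Stack: []
LOAD_FAST i → push 2. Stack: [2]
LOAD_CONST → push 3. Stack: [2, 3]
COMPARE_OP bool(<) → 2 vs 3 = True. Stack: [True]
POP_JUMP_IF_FALSE → pop True; no jump. Stack: []
LOAD_FAST n → push 10. Stack: [10]
LOAD_CONST → push 5. Stack: [10, 5]
BINARY_OP + → 10 + 5 = 15. Stack: [15]
STORE_FAST n → n=15. Stack: []
LOAD_FAST i → push 2. Stack: [2]
LOAD_CONST → push 1. Stack: [2, 1]
BINARY_OP + → 2 + 1 = 3. Stack: [3]
STORE_FAST i → i=3. Stack: []
LOAD_FAST i → push 3. Stack: [3]
LOAD_CONST → push 3. Stack: [3, 3]
COMPARE_OP bool(<) → 3 vs 3 = False. Stack: [False]
POP_JUMP_IF_FALSE → pop False; jump. Stack: []
LOAD_FAST n → push 15. Stack: [15]
RETURN_VALUE → return 15.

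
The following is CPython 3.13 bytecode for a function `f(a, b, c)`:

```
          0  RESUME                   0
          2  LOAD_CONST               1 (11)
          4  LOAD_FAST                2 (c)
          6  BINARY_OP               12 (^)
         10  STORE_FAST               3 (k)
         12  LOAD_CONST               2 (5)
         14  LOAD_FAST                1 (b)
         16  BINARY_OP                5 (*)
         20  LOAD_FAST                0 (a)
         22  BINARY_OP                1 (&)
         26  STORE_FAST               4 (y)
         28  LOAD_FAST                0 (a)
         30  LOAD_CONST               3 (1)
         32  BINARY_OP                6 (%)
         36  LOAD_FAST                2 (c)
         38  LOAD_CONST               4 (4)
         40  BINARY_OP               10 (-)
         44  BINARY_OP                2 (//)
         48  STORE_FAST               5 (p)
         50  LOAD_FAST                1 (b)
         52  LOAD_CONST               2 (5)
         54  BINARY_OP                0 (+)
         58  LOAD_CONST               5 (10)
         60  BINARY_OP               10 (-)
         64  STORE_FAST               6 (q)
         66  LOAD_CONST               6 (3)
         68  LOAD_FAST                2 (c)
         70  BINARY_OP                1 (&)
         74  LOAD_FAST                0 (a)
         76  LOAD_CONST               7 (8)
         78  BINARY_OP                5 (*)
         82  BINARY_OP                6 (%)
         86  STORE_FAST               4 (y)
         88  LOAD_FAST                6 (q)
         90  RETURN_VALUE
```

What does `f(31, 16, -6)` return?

11

LOAD_CONST → push 11. Stack: [11]
LOAD_FAST c → push -6. Stack: [11, -6]
BINARY_OP ^ → 11 ^ -6 = -15. Stack: [-15]
STORE_FAST k → k=-15. Stack: []
LOAD_CONST → push 5. Stack: [5]
LOAD_FAST b → push 16. Stack: [5, 16]
BINARY_OP * → 5 * 16 = 80. Stack: [80]
LOAD_FAST a → push 31. Stack: [80, 31]
BINARY_OP & → 80 & 31 = 16. Stack: [16]
STORE_FAST y → y=16. Stack: []
LOAD_FAST a → push 31. Stack: [31]
LOAD_CONST → push 1. Stack: [31, 1]
BINARY_OP % → 31 % 1 = 0. Stack: [0]
LOAD_FAST c → push -6. Stack: [0, -6]
LOAD_CONST → push 4. Stack: [0, -6, 4]
BINARY_OP - → -6 - 4 = -10. Stack: [0, -10]
BINARY_OP // → 0 // -10 = 0. Stack: [0]
STORE_FAST p → p=0. Stack: []
LOAD_FAST b → push 16. Stack: [16]
LOAD_CONST → push 5. Stack: [16, 5]
BINARY_OP + → 16 + 5 = 21. Stack: [21]
LOAD_CONST → push 10. Stack: [21, 10]
BINARY_OP - → 21 - 10 = 11. Stack: [11]
STORE_FAST q → q=11. Stack: []
LOAD_CONST → push 3. Stack: [3]
LOAD_FAST c → push -6. Stack: [3, -6]
BINARY_OP & → 3 & -6 = 2. Stack: [2]
LOAD_FAST a → push 31. Stack: [2, 31]
LOAD_CONST → push 8. Stack: [2, 31, 8]
BINARY_OP * → 31 * 8 = 248. Stack: [2, 248]
BINARY_OP % → 2 % 248 = 2. Stack: [2]
STORE_FAST y → y=2. Stack: []
LOAD_FAST q → push 11. Stack: [11]
RETURN_VALUE → return 11.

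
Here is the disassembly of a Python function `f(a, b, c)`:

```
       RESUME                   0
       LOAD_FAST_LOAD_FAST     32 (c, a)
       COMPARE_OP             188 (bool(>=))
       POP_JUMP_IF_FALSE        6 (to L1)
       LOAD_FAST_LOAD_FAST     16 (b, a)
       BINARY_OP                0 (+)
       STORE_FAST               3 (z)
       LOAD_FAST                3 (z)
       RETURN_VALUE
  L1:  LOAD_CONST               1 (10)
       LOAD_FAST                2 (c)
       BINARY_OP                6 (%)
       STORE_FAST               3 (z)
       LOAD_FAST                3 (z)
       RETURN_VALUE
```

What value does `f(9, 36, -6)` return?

LOAD_FAST_LOAD_FAST c,a → push -6,9. Stack: [-6, 9]
COMPARE_OP bool(>=) → -6 vs 9 = False. Stack: [False]
POP_JUMP_IF_FALSE → pop False; jump. Stack: []
LOAD_CONST → push 10. Stack: [10]
LOAD_FAST c → push -6. Stack: [10, -6]
BINARY_OP % → 10 % -6 = -2. Stack: [-2]
STORE_FAST z → z=-2. Stack: []
LOAD_FAST z → push -2. Stack: [-2]
RETURN_VALUE → return -2.

-2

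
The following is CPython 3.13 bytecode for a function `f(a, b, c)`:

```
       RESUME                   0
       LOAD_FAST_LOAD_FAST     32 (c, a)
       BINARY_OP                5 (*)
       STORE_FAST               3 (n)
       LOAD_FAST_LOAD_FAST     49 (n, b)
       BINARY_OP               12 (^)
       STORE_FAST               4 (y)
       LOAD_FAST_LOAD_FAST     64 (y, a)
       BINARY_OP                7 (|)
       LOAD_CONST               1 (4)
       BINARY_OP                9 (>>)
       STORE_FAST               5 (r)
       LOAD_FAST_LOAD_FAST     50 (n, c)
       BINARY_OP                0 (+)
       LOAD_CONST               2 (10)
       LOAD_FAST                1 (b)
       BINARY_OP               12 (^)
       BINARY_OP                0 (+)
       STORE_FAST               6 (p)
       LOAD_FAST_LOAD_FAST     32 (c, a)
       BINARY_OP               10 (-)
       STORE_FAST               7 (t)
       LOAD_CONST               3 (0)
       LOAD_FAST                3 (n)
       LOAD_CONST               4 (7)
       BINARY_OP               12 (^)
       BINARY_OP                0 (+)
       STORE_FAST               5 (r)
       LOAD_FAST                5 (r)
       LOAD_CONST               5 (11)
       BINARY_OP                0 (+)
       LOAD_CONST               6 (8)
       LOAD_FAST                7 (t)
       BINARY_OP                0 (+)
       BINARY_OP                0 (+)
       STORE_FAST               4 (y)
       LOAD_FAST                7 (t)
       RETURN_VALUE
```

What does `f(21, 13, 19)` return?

LOAD_FAST_LOAD_FAST c,a → push 19,21. Stack: [19, 21]
BINARY_OP * → 19 * 21 = 399. Stack: [399]
STORE_FAST n → n=399. Stack: []
LOAD_FAST_LOAD_FAST n,b → push 399,13. Stack: [399, 13]
BINARY_OP ^ → 399 ^ 13 = 386. Stack: [386]
STORE_FAST y → y=386. Stack: []
LOAD_FAST_LOAD_FAST y,a → push 386,21. Stack: [386, 21]
BINARY_OP | → 386 | 21 = 407. Stack: [407]
LOAD_CONST → push 4. Stack: [407, 4]
BINARY_OP >> → 407 >> 4 = 25. Stack: [25]
STORE_FAST r → r=25. Stack: []
LOAD_FAST_LOAD_FAST n,c → push 399,19. Stack: [399, 19]
BINARY_OP + → 399 + 19 = 418. Stack: [418]
LOAD_CONST → push 10. Stack: [418, 10]
LOAD_FAST b → push 13. Stack: [418, 10, 13]
BINARY_OP ^ → 10 ^ 13 = 7. Stack: [418, 7]
BINARY_OP + → 418 + 7 = 425. Stack: [425]
STORE_FAST p → p=425. Stack: []
LOAD_FAST_LOAD_FAST c,a → push 19,21. Stack: [19, 21]
BINARY_OP - → 19 - 21 = -2. Stack: [-2]
STORE_FAST t → t=-2. Stack: []
LOAD_CONST → push 0. Stack: [0]
LOAD_FAST n → push 399. Stack: [0, 399]
LOAD_CONST → push 7. Stack: [0, 399, 7]
BINARY_OP ^ → 399 ^ 7 = 392. Stack: [0, 392]
BINARY_OP + → 0 + 392 = 392. Stack: [392]
STORE_FAST r → r=392. Stack: []
LOAD_FAST r → push 392. Stack: [392]
LOAD_CONST → push 11. Stack: [392, 11]
BINARY_OP + → 392 + 11 = 403. Stack: [403]
LOAD_CONST → push 8. Stack: [403, 8]
LOAD_FAST t → push -2. Stack: [403, 8, -2]
BINARY_OP + → 8 + -2 = 6. Stack: [403, 6]
BINARY_OP + → 403 + 6 = 409. Stack: [409]
STORE_FAST y → y=409. Stack: []
LOAD_FAST t → push -2. Stack: [-2]
RETURN_VALUE → return -2.

-2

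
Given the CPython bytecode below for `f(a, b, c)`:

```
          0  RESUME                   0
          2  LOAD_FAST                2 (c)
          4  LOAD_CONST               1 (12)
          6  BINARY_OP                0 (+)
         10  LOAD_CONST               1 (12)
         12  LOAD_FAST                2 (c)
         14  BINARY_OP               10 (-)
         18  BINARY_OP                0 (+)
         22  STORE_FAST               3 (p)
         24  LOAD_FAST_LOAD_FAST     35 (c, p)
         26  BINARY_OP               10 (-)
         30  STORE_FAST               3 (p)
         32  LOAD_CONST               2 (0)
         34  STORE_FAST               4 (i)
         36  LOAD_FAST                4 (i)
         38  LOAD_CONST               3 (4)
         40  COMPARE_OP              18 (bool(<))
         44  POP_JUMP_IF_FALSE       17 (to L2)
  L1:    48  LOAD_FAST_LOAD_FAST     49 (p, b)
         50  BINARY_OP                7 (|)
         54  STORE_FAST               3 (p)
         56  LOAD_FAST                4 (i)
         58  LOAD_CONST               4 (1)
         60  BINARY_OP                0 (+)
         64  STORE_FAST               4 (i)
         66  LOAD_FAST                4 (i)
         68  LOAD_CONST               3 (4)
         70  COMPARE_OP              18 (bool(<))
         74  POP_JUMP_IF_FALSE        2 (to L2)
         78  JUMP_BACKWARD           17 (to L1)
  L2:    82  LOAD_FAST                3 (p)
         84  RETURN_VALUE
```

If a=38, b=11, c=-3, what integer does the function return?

-17

LOAD_FAST c → push -3. Stack: [-3]
LOAD_CONST → push 12. Stack: [-3, 12]
BINARY_OP + → -3 + 12 = 9. Stack: [9]
LOAD_CONST → push 12. Stack: [9, 12]
LOAD_FAST c → push -3. Stack: [9, 12, -3]
BINARY_OP - → 12 - -3 = 15. Stack: [9, 15]
BINARY_OP + → 9 + 15 = 24. Stack: [24]
STORE_FAST p → p=24. Stack: []
LOAD_FAST_LOAD_FAST c,p → push -3,24. Stack: [-3, 24]
BINARY_OP - → -3 - 24 = -27. Stack: [-27]
STORE_FAST p → p=-27. Stack: []
LOAD_CONST → push 0. Stack: [0]
STORE_FAST i → i=0. Stack: []
LOAD_FAST i → push 0. Stack: [0]
LOAD_CONST → push 4. Stack: [0, 4]
COMPARE_OP bool(<) → 0 vs 4 = True. Stack: [True]
POP_JUMP_IF_FALSE → pop True; no jump. Stack: []
LOAD_FAST_LOAD_FAST p,b → push -27,11. Stack: [-27, 11]
BINARY_OP | → -27 | 11 = -17. Stack: [-17]
STORE_FAST p → p=-17. Stack: []
LOAD_FAST i → push 0. Stack: [0]
LOAD_CONST → push 1. Stack: [0, 1]
BINARY_OP + → 0 + 1 = 1. Stack: [1]
STORE_FAST i → i=1. Stack: []
LOAD_FAST i → push 1. Stack: [1]
LOAD_CONST → push 4. Stack: [1, 4]
COMPARE_OP bool(<) → 1 vs 4 = True. Stack: [True]
POP_JUMP_IF_FALSE → pop True; no jump. Stack: []
LOAD_FAST_LOAD_FAST p,b → push -17,11. Stack: [-17, 11]
BINARY_OP | → -17 | 11 = -17. Stack: [-17]
STORE_FAST p → p=-17. Stack: []
LOAD_FAST i → push 1. Stack: [1]
LOAD_CONST → push 1. Stack: [1, 1]
BINARY_OP + → 1 + 1 = 2. Stack: [2]
STORE_FAST i → i=2. Stack: []
LOAD_FAST i → push 2. Stack: [2]
LOAD_CONST → push 4. Stack: [2, 4]
COMPARE_OP bool(<) → 2 vs 4 = True. Stack: [True]
POP_JUMP_IF_FALSE → pop True; no jump. Stack: []
LOAD_FAST_LOAD_FAST p,b → push -17,11. Stack: [-17, 11]
BINARY_OP | → -17 | 11 = -17. Stack: [-17]
STORE_FAST p → p=-17. Stack: []
LOAD_FAST i → push 2. Stack: [2]
LOAD_CONST → push 1. Stack: [2, 1]
BINARY_OP + → 2 + 1 = 3. Stack: [3]
STORE_FAST i → i=3. Stack: []
LOAD_FAST i → push 3. Stack: [3]
LOAD_CONST → push 4. Stack: [3, 4]
COMPARE_OP bool(<) → 3 vs 4 = True. Stack: [True]
POP_JUMP_IF_FALSE → pop True; no jump. Stack: []
LOAD_FAST_LOAD_FAST p,b → push -17,11. Stack: [-17, 11]
BINARY_OP | → -17 | 11 = -17. Stack: [-17]
STORE_FAST p → p=-17. Stack: []
LOAD_FAST i → push 3. Stack: [3]
LOAD_CONST → push 1. Stack: [3, 1]
BINARY_OP + → 3 + 1 = 4. Stack: [4]
STORE_FAST i → i=4. Stack: []
LOAD_FAST i → push 4. Stack: [4]
LOAD_CONST → push 4. Stack: [4, 4]
COMPARE_OP bool(<) → 4 vs 4 = False. Stack: [False]
POP_JUMP_IF_FALSE → pop False; jump. Stack: []
LOAD_FAST p → push -17. Stack: [-17]
RETURN_VALUE → return -17.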